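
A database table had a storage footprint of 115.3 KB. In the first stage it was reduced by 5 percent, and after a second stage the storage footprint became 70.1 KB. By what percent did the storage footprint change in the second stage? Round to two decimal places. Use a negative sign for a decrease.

-36.00%

After the first stage: 115.3 × 0.95 = 109.535.
Second-stage multiplier: 70.1 ÷ 109.535 ≈ 0.639978.
That is a change of -36.00%.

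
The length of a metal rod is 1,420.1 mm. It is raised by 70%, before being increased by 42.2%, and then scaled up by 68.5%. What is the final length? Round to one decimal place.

5,784.5 mm

Each change multiplies by a factor: 1.7 × 1.422 × 1.685 = 4.073319.
1,420.1 × 4.073319 = 5784.5203119 ≈ 5,784.5.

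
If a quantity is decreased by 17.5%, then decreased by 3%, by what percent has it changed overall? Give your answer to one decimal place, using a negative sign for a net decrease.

-20.0%

The combined multiplier is 0.825 × 0.97 = 0.80025.
That corresponds to a decrease of 20.0%.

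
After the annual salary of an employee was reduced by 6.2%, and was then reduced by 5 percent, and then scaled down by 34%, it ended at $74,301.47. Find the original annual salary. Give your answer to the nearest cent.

Undoing the 34% decrease: $74,301.47 ÷ 0.66 ≈ $112577.984848.
Undoing the 5% decrease: $112577.984848 ÷ 0.95 ≈ $118503.141945.
Undoing the 6.2% decrease: $118503.141945 ÷ 0.938 ≈ $126,335.97.

$126,335.97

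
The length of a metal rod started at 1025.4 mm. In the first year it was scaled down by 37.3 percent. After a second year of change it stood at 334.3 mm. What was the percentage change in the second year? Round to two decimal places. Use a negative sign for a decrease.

After the first year: 1025.4 × 0.627 = 642.9258.
Second-year multiplier: 334.3 ÷ 642.9258 ≈ 0.519967.
That is a change of -48.00%.

-48.00%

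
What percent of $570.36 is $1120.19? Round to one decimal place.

196.4%

$1120.19 ÷ $570.36 ≈ 196.4%.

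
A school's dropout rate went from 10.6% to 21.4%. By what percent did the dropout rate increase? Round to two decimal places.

The change is 21.4 − 10.6 = 10.8 percentage points.
Relative to the original 10.6%, that is 10.8 ÷ 10.6 ≈ 101.89%.
So the dropout rate rose by 101.89%.

101.89%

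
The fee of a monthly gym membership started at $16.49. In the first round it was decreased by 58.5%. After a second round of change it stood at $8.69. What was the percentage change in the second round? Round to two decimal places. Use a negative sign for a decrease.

26.98%

After the first round: $16.49 × 0.415 = $6.84335.
Second-round multiplier: $8.69 ÷ $6.84335 ≈ 1.269846.
That is a change of 26.98%.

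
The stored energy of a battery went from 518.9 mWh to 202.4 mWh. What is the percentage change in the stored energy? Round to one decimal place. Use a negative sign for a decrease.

Change: 202.4 − 518.9 = -316.5.
Relative to the original: -316.5 ÷ 518.9 ≈ -61.0%.

-61.0%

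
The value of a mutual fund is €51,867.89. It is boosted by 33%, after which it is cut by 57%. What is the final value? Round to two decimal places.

Each change multiplies by a factor: 1.33 × 0.43 = 0.5719.
€51,867.89 × 0.5719 = €29663.246291 ≈ €29,663.25.

€29,663.25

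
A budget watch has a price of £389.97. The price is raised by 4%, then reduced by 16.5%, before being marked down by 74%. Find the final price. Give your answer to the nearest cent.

£88.05

Each change multiplies by a factor: 1.04 × 0.835 × 0.26 = 0.225784.
£389.97 × 0.225784 = £88.04898648 ≈ £88.05.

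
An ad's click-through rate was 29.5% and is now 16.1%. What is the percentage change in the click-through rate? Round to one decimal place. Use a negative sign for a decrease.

The change is 16.1 − 29.5 = -13.4 percentage points.
Relative to the original 29.5%, that is -13.4 ÷ 29.5 ≈ -45.4%.

-45.4%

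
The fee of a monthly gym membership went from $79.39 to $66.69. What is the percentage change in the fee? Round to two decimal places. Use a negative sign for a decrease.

-16.00%

Change: $66.69 − $79.39 = -$12.70.
Relative to the original: -$12.70 ÷ $79.39 ≈ -16.00%.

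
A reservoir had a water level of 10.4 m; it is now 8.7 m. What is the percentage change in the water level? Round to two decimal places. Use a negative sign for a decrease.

Change: 8.7 − 10.4 = -1.7.
Relative to the original: -1.7 ÷ 10.4 ≈ -16.35%.

-16.35%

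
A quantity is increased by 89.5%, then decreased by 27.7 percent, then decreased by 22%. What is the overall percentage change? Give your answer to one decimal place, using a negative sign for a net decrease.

6.9%

An 89.5% increase multiplies by 1.895.
Then a 27.7% decrease: 1.895 × 0.723 = 1.370085.
Then a 22% decrease: 1.370085 × 0.78 = 1.0686663.
Overall factor 1.0686663, i.e. 6.9%.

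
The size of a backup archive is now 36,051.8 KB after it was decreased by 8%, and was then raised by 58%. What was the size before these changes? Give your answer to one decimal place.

Undoing the 58% increase: 36,051.8 ÷ 1.58 ≈ 22817.594937.
Undoing the 8% decrease: 22817.594937 ÷ 0.92 ≈ 24,801.7 KB.

24,801.7 KB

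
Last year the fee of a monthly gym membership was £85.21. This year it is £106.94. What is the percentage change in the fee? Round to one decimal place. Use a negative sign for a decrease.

25.5%

Change: £106.94 − £85.21 = £21.73.
Relative to the original: £21.73 ÷ £85.21 ≈ 25.5%.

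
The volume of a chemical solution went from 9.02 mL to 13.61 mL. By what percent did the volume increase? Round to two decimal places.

Change: 13.61 − 9.02 = 4.59.
Relative to the original: 4.59 ÷ 9.02 ≈ 50.89%.
So the volume increased by 50.89%.

50.89%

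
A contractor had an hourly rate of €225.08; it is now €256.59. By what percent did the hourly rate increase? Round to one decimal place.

Change: €256.59 − €225.08 = €31.51.
Relative to the original: €31.51 ÷ €225.08 ≈ 14.0%.
So the hourly rate increased by 14.0%.

14.0%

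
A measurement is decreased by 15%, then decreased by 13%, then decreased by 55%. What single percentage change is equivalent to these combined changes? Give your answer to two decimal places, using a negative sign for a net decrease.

-66.72%

The combined multiplier is 0.85 × 0.87 × 0.45 = 0.332775.
That corresponds to a decrease of 66.72%.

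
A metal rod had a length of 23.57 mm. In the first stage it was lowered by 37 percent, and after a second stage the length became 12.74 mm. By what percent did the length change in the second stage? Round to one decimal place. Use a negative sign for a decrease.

-14.2%

After the first stage: 23.57 × 0.63 = 14.8491.
Second-stage multiplier: 12.74 ÷ 14.8491 ≈ 0.85796.
That is a change of -14.2%.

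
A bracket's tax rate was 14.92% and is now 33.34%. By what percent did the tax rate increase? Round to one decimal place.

The change is 33.34 − 14.92 = 18.42 percentage points.
Relative to the original 14.92%, that is 18.42 ÷ 14.92 ≈ 123.5%.
So the tax rate rose by 123.5%.

123.5%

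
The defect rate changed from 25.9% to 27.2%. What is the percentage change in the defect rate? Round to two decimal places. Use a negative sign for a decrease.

5.02%

The change is 27.2 − 25.9 = 1.3 percentage points.
Relative to the original 25.9%, that is 1.3 ÷ 25.9 ≈ 5.02%.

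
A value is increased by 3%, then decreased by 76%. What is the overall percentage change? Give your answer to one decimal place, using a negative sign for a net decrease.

-75.3%

The combined multiplier is 1.03 × 0.24 = 0.2472.
That corresponds to a decrease of 75.3%.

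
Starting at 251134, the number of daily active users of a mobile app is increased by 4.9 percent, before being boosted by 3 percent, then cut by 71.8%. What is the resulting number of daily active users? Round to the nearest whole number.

76519

Each change multiplies by a factor: 1.049 × 1.03 × 0.282 = 0.30469254.
251134 × 0.30469254 = 76518.65634036 ≈ 76519.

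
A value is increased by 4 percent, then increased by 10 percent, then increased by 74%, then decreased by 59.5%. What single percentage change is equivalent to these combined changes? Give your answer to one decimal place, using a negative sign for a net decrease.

A 4% increase multiplies by 1.04.
Then a 10% increase: 1.04 × 1.1 = 1.144.
Then a 74% increase: 1.144 × 1.74 = 1.99056.
Then a 59.5% decrease: 1.99056 × 0.405 = 0.8061768.
Overall factor 0.8061768, i.e. -19.4%.

-19.4%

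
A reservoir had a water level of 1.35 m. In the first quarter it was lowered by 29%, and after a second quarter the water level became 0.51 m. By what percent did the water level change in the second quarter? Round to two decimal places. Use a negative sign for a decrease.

After the first quarter: 1.35 × 0.71 = 0.9585.
Second-quarter multiplier: 0.51 ÷ 0.9585 ≈ 0.532081.
That is a change of -46.79%.

-46.79%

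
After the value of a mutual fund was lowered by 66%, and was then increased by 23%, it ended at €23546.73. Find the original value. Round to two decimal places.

The overall multiplier applied was 0.34 × 1.23 = 0.4182.
So the original value was €23546.73 ÷ 0.4182 ≈ €56304.95.

€56304.95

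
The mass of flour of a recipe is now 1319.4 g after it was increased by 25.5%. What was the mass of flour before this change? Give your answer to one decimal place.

1051.3 g

The overall multiplier applied was 1.255.
So the original mass of flour was 1319.4 ÷ 1.255 ≈ 1051.3 g.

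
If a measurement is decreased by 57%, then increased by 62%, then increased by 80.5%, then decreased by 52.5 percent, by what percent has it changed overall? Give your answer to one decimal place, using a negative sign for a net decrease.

The combined multiplier is 0.43 × 1.62 × 1.805 × 0.475 = 0.597247425.
That corresponds to a decrease of 40.3%.

-40.3%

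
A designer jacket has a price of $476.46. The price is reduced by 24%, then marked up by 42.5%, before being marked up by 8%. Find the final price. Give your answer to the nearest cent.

$557.29

Each change multiplies by a factor: 0.76 × 1.425 × 1.08 = 1.16964.
$476.46 × 1.16964 = $557.2866744 ≈ $557.29.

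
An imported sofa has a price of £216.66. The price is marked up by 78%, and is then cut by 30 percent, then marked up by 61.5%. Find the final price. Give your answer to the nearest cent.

78% increase: £216.66 × 1.78 = £385.6548.
After the 30% decrease: £385.6548 × 0.7 = £269.95836.
Apply the 61.5% increase: £269.95836 × 1.615 = £435.9827514 ≈ £435.98.

£435.98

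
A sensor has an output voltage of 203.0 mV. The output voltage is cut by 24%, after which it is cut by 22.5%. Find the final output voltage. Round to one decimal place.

After the 24% decrease: 203.0 × 0.76 = 154.28.
22.5% decrease: 154.28 × 0.775 = 119.567 ≈ 119.6.

119.6 mV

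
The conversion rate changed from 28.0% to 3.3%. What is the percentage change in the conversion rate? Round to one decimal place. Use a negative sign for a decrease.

The change is 3.3 − 28.0 = -24.7 percentage points.
Relative to the original 28.0%, that is -24.7 ÷ 28.0 ≈ -88.2%.

-88.2%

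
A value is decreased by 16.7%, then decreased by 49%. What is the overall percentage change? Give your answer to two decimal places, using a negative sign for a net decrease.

The combined multiplier is 0.833 × 0.51 = 0.42483.
That corresponds to a decrease of 57.52%.

-57.52%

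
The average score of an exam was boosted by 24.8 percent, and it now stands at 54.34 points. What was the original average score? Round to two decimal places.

43.54 points

The overall multiplier applied was 1.248.
So the original average score was 54.34 ÷ 1.248 ≈ 43.54 points.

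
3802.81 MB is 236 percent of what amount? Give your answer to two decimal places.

3802.81 MB ÷ 2.36 ≈ 1611.36 MB.

1611.36 MB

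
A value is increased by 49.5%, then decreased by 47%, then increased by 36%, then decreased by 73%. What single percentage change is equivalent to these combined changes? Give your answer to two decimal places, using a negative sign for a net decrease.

A 49.5% increase multiplies by 1.495.
Then a 47% decrease: 1.495 × 0.53 = 0.79235.
Then a 36% increase: 0.79235 × 1.36 = 1.077596.
Then a 73% decrease: 1.077596 × 0.27 = 0.29095092.
Overall factor 0.29095092, i.e. -70.90%.

-70.90%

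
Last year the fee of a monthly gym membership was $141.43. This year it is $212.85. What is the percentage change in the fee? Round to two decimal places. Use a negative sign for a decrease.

50.50%

Change: $212.85 − $141.43 = $71.42.
Relative to the original: $71.42 ÷ $141.43 ≈ 50.50%.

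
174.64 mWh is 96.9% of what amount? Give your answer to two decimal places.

180.23 mWh

174.64 mWh ÷ 0.969 ≈ 180.23 mWh.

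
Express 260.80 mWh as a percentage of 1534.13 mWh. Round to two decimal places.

17.00%

260.80 mWh ÷ 1534.13 mWh ≈ 17.00%.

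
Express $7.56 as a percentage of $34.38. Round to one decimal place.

22.0%

$7.56 ÷ $34.38 ≈ 22.0%.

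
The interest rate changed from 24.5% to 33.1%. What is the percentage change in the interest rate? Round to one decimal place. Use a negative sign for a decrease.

The change is 33.1 − 24.5 = 8.6 percentage points.
Relative to the original 24.5%, that is 8.6 ÷ 24.5 ≈ 35.1%.

35.1%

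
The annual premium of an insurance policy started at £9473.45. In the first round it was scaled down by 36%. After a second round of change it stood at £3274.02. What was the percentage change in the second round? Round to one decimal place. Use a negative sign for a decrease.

After the first round: £9473.45 × 0.64 = £6063.008.
Second-round multiplier: £3274.02 ÷ £6063.008 ≈ 0.54.
That is a change of -46.0%.

-46.0%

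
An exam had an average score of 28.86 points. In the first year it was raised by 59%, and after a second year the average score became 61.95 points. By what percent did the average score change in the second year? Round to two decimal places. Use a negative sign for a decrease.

35.00%

After the first year: 28.86 × 1.59 = 45.8874.
Second-year multiplier: 61.95 ÷ 45.8874 ≈ 1.350044.
That is a change of 35.00%.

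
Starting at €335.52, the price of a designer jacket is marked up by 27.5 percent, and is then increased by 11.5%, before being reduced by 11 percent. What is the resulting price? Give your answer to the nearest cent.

€424.52

Each change multiplies by a factor: 1.275 × 1.115 × 0.89 = 1.26524625.
€335.52 × 1.26524625 = €424.5154218 ≈ €424.52.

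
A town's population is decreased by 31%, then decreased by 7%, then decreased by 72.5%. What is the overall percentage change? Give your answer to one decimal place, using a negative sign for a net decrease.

-82.4%

A 31% decrease multiplies by 0.69.
Then a 7% decrease: 0.69 × 0.93 = 0.6417.
Then a 72.5% decrease: 0.6417 × 0.275 = 0.1764675.
Overall factor 0.1764675, i.e. -82.4%.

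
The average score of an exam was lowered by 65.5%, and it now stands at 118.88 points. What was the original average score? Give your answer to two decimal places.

The overall multiplier applied was 0.345.
So the original average score was 118.88 ÷ 0.345 ≈ 344.58 points.

344.58 points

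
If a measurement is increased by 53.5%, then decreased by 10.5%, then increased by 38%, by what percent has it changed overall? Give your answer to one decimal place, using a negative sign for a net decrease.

The combined multiplier is 1.535 × 0.895 × 1.38 = 1.8958785.
That corresponds to an increase of 89.6%.

89.6%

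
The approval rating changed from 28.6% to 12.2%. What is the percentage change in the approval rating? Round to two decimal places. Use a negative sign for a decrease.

The change is 12.2 − 28.6 = -16.4 percentage points.
Relative to the original 28.6%, that is -16.4 ÷ 28.6 ≈ -57.34%.

-57.34%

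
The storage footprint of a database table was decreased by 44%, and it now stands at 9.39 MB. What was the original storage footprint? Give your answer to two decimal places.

The overall multiplier applied was 0.56.
So the original storage footprint was 9.39 ÷ 0.56 ≈ 16.77 MB.

16.77 MB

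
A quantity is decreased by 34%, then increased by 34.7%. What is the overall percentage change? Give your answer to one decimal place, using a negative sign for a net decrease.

-11.1%

A 34% decrease multiplies by 0.66.
Then a 34.7% increase: 0.66 × 1.347 = 0.88902.
Overall factor 0.88902, i.e. -11.1%.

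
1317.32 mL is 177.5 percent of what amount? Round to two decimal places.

1317.32 mL ÷ 1.775 ≈ 742.15 mL.

742.15 mL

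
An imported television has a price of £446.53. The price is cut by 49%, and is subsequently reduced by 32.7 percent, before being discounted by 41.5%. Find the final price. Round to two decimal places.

£89.66

Each change multiplies by a factor: 0.51 × 0.673 × 0.585 = 0.20078955.
£446.53 × 0.20078955 = £89.6585577615 ≈ £89.66.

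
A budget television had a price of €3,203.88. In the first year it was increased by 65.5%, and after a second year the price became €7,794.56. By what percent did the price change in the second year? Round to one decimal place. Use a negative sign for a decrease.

After the first year: €3,203.88 × 1.655 = €5302.4214.
Second-year multiplier: €7,794.56 ÷ €5302.4214 ≈ 1.47.
That is a change of 47.0%.

47.0%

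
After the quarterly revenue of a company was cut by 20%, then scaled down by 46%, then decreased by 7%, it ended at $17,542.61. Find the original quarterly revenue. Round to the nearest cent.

$43,664.40

Undoing the 7% decrease: $17,542.61 ÷ 0.93 ≈ $18863.021505.
Undoing the 46% decrease: $18863.021505 ÷ 0.54 ≈ $34931.521306.
Undoing the 20% decrease: $34931.521306 ÷ 0.8 ≈ $43,664.40.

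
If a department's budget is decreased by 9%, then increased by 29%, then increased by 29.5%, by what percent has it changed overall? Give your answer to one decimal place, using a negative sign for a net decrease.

The combined multiplier is 0.91 × 1.29 × 1.295 = 1.5202005.
That corresponds to an increase of 52.0%.

52.0%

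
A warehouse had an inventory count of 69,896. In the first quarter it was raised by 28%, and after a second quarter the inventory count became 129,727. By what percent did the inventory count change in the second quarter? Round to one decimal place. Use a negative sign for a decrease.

45.0%

After the first quarter: 69,896 × 1.28 = 89466.88.
Second-quarter multiplier: 129,727 ÷ 89466.88 ≈ 1.45.
That is a change of 45.0%.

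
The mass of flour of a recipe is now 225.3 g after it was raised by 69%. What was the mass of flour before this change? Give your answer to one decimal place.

133.3 g

The overall multiplier applied was 1.69.
So the original mass of flour was 225.3 ÷ 1.69 ≈ 133.3 g.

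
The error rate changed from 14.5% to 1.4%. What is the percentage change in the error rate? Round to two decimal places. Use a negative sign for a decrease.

The change is 1.4 − 14.5 = -13.1 percentage points.
Relative to the original 14.5%, that is -13.1 ÷ 14.5 ≈ -90.34%.

-90.34%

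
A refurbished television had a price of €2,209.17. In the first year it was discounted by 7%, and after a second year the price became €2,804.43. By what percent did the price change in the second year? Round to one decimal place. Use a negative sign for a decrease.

After the first year: €2,209.17 × 0.93 = €2054.5281.
Second-year multiplier: €2,804.43 ÷ €2054.5281 ≈ 1.365.
That is a change of 36.5%.

36.5%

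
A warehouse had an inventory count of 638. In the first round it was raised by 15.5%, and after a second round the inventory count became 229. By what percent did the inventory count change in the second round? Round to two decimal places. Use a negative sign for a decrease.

-68.92%

After the first round: 638 × 1.155 = 736.89.
Second-round multiplier: 229 ÷ 736.89 ≈ 0.310766.
That is a change of -68.92%.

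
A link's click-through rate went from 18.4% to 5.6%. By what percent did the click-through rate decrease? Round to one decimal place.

69.6%

The change is 5.6 − 18.4 = -12.8 percentage points.
Relative to the original 18.4%, that is -12.8 ÷ 18.4 ≈ -69.6%.
So the click-through rate fell by 69.6%.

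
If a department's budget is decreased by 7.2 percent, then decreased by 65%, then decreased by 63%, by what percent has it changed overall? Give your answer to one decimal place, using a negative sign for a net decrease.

The combined multiplier is 0.928 × 0.35 × 0.37 = 0.120176.
That corresponds to a decrease of 88.0%.

-88.0%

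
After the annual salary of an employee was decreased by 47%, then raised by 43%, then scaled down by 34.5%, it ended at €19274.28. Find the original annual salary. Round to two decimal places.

Undoing the 34.5% decrease: €19274.28 ÷ 0.655 ≈ €29426.381679.
Undoing the 43% increase: €29426.381679 ÷ 1.43 ≈ €20577.889286.
Undoing the 47% decrease: €20577.889286 ÷ 0.53 ≈ €38826.21.

€38826.21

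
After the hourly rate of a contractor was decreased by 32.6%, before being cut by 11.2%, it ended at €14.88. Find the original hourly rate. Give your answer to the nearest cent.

The overall multiplier applied was 0.674 × 0.888 = 0.598512.
So the original hourly rate was €14.88 ÷ 0.598512 ≈ €24.86.

€24.86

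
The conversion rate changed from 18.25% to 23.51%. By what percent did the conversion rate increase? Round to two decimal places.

The change is 23.51 − 18.25 = 5.26 percentage points.
Relative to the original 18.25%, that is 5.26 ÷ 18.25 ≈ 28.82%.
So the conversion rate rose by 28.82%.

28.82%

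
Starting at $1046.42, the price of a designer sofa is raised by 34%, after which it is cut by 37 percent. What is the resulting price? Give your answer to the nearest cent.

$883.39

Each change multiplies by a factor: 1.34 × 0.63 = 0.8442.
$1046.42 × 0.8442 = $883.387764 ≈ $883.39.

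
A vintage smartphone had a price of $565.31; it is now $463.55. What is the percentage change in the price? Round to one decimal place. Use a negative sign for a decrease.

-18.0%

Change: $463.55 − $565.31 = -$101.76.
Relative to the original: -$101.76 ÷ $565.31 ≈ -18.0%.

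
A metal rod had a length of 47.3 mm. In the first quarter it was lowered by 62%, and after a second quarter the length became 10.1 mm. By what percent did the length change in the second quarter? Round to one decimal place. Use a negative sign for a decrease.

-43.8%

After the first quarter: 47.3 × 0.38 = 17.974.
Second-quarter multiplier: 10.1 ÷ 17.974 ≈ 0.56192.
That is a change of -43.8%.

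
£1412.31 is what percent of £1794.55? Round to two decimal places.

78.70%

£1412.31 ÷ £1794.55 ≈ 78.70%.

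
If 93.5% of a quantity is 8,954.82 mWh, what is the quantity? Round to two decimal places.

8,954.82 mWh ÷ 0.935 ≈ 9,577.35 mWh.

9,577.35 mWh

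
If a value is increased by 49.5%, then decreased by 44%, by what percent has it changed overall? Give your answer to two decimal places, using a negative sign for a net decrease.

-16.28%

A 49.5% increase multiplies by 1.495.
Then a 44% decrease: 1.495 × 0.56 = 0.8372.
Overall factor 0.8372, i.e. -16.28%.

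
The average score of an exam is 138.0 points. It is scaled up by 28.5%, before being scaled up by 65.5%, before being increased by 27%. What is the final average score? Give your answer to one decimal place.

Each change multiplies by a factor: 1.285 × 1.655 × 1.27 = 2.70087725.
138.0 × 2.70087725 = 372.7210605 ≈ 372.7.

372.7 points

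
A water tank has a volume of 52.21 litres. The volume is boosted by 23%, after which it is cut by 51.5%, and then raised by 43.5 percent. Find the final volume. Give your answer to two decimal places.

Each change multiplies by a factor: 1.23 × 0.485 × 1.435 = 0.85604925.
52.21 × 0.85604925 = 44.6943313425 ≈ 44.69.

44.69 litres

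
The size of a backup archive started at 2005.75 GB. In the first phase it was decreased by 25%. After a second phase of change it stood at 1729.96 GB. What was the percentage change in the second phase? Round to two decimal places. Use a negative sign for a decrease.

After the first phase: 2005.75 × 0.75 = 1504.3125.
Second-phase multiplier: 1729.96 ÷ 1504.3125 ≈ 1.15.
That is a change of 15.00%.

15.00%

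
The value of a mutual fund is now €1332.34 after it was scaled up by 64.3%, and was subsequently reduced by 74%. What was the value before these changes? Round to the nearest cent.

Undoing the 74% decrease: €1332.34 ÷ 0.26 ≈ €5124.384615.
Undoing the 64.3% increase: €5124.384615 ÷ 1.643 ≈ €3118.92.

€3118.92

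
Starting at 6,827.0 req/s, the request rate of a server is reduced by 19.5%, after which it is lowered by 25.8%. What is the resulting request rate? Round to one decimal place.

Apply the 19.5% decrease: 6,827.0 × 0.805 = 5495.735.
After the 25.8% decrease: 5495.735 × 0.742 = 4077.83537 ≈ 4,077.8.

4,077.8 req/s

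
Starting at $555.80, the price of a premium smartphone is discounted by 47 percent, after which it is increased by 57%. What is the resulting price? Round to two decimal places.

$462.48

Apply the 47% decrease: $555.80 × 0.53 = $294.574.
After the 57% increase: $294.574 × 1.57 = $462.48118 ≈ $462.48.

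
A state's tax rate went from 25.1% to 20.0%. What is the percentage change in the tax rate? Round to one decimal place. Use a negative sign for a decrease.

The change is 20.0 − 25.1 = -5.1 percentage points.
Relative to the original 25.1%, that is -5.1 ÷ 25.1 ≈ -20.3%.

-20.3%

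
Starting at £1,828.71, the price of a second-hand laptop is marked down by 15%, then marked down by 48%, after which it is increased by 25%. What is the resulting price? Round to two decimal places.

£1,010.36

After the 15% decrease: £1,828.71 × 0.85 = £1554.4035.
After the 48% decrease: £1554.4035 × 0.52 = £808.28982.
After the 25% increase: £808.28982 × 1.25 = £1010.362275 ≈ £1,010.36.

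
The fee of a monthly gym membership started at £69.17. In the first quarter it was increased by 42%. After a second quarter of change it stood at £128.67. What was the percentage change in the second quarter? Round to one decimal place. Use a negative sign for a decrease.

After the first quarter: £69.17 × 1.42 = £98.2214.
Second-quarter multiplier: £128.67 ÷ £98.2214 ≈ 1.31.
That is a change of 31.0%.

31.0%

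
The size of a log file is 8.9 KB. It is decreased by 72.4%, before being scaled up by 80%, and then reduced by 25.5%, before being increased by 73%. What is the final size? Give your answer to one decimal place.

Apply the 72.4% decrease: 8.9 × 0.276 = 2.4564.
80% increase: 2.4564 × 1.8 = 4.42152.
After the 25.5% decrease: 4.42152 × 0.745 = 3.2940324.
73% increase: 3.2940324 × 1.73 = 5.698676052 ≈ 5.7.

5.7 KB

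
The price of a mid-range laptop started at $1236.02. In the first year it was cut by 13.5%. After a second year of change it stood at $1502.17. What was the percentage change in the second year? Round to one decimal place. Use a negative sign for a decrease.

40.5%

After the first year: $1236.02 × 0.865 = $1069.1573.
Second-year multiplier: $1502.17 ÷ $1069.1573 ≈ 1.405.
That is a change of 40.5%.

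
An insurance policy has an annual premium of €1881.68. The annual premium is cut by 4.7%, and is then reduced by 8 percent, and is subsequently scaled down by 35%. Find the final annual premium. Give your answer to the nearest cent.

Each change multiplies by a factor: 0.953 × 0.92 × 0.65 = 0.569894.
€1881.68 × 0.569894 = €1072.35814192 ≈ €1072.36.

€1072.36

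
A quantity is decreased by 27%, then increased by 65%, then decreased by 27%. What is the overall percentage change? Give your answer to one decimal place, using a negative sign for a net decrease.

-12.1%

A 27% decrease multiplies by 0.73.
Then a 65% increase: 0.73 × 1.65 = 1.2045.
Then a 27% decrease: 1.2045 × 0.73 = 0.879285.
Overall factor 0.879285, i.e. -12.1%.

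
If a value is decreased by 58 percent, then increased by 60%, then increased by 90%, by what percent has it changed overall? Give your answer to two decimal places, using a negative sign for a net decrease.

27.68%

A 58% decrease multiplies by 0.42.
Then a 60% increase: 0.42 × 1.6 = 0.672.
Then a 90% increase: 0.672 × 1.9 = 1.2768.
Overall factor 1.2768, i.e. 27.68%.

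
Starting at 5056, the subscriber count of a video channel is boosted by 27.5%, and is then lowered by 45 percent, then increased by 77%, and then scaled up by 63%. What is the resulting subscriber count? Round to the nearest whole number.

27.5% increase: 5056 × 1.275 = 6446.4.
Apply the 45% decrease: 6446.4 × 0.55 = 3545.52.
77% increase: 3545.52 × 1.77 = 6275.5704.
Apply the 63% increase: 6275.5704 × 1.63 = 10229.179752 ≈ 10229.

10229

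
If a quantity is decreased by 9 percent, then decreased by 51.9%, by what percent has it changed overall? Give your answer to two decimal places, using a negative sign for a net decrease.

-56.23%

A 9% decrease multiplies by 0.91.
Then a 51.9% decrease: 0.91 × 0.481 = 0.43771.
Overall factor 0.43771, i.e. -56.23%.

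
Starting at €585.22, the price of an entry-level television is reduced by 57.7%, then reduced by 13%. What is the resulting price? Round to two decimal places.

57.7% decrease: €585.22 × 0.423 = €247.54806.
Apply the 13% decrease: €247.54806 × 0.87 = €215.3668122 ≈ €215.37.

€215.37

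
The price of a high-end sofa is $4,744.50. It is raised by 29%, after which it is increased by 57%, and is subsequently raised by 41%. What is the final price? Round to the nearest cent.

$13,548.74

29% increase: $4,744.50 × 1.29 = $6120.405.
57% increase: $6120.405 × 1.57 = $9609.03585.
41% increase: $9609.03585 × 1.41 = $13548.7405485 ≈ $13,548.74.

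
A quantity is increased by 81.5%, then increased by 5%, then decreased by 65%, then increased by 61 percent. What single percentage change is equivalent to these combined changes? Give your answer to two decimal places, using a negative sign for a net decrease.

The combined multiplier is 1.815 × 1.05 × 0.35 × 1.61 = 1.073890125.
That corresponds to an increase of 7.39%.

7.39%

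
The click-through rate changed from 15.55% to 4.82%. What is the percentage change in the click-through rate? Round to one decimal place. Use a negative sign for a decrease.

The change is 4.82 − 15.55 = -10.73 percentage points.
Relative to the original 15.55%, that is -10.73 ÷ 15.55 ≈ -69.0%.

-69.0%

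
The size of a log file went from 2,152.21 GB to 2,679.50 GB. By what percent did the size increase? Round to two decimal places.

Change: 2,679.50 − 2,152.21 = 527.29.
Relative to the original: 527.29 ÷ 2,152.21 ≈ 24.50%.
So the size increased by 24.50%.

24.50%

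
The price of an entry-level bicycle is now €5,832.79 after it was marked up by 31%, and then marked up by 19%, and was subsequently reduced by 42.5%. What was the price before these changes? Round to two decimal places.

Undoing the 42.5% decrease: €5,832.79 ÷ 0.575 ≈ €10143.982609.
Undoing the 19% increase: €10143.982609 ÷ 1.19 ≈ €8524.355134.
Undoing the 31% increase: €8524.355134 ÷ 1.31 ≈ €6,507.14.

€6,507.14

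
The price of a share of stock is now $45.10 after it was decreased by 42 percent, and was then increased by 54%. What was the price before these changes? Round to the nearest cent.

Undoing the 54% increase: $45.10 ÷ 1.54 ≈ $29.285714.
Undoing the 42% decrease: $29.285714 ÷ 0.58 ≈ $50.49.

$50.49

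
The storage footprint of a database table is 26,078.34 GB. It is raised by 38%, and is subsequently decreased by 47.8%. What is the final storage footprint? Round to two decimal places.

Each change multiplies by a factor: 1.38 × 0.522 = 0.72036.
26,078.34 × 0.72036 = 18785.7930024 ≈ 18,785.79.

18,785.79 GB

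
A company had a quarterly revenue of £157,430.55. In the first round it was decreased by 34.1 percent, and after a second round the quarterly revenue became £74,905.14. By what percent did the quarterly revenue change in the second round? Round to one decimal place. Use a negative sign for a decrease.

-27.8%

After the first round: £157,430.55 × 0.659 = £103746.73245.
Second-round multiplier: £74,905.14 ÷ £103746.73245 ≈ 0.722.
That is a change of -27.8%.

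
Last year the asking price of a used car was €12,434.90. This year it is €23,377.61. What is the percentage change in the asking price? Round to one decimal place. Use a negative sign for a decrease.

Change: €23,377.61 − €12,434.90 = €10,942.71.
Relative to the original: €10,942.71 ÷ €12,434.90 ≈ 88.0%.

88.0%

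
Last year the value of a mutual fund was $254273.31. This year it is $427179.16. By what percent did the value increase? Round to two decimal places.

68.00%

Change: $427179.16 − $254273.31 = $172905.85.
Relative to the original: $172905.85 ÷ $254273.31 ≈ 68.00%.
So the value increased by 68.00%.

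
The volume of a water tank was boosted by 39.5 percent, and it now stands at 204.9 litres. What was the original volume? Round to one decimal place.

The overall multiplier applied was 1.395.
So the original volume was 204.9 ÷ 1.395 ≈ 146.9 litres.

146.9 litres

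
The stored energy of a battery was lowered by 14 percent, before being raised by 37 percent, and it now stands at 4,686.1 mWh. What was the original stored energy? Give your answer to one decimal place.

3,977.3 mWh

Undoing the 37% increase: 4,686.1 ÷ 1.37 ≈ 3420.510949.
Undoing the 14% decrease: 3420.510949 ÷ 0.86 ≈ 3,977.3 mWh.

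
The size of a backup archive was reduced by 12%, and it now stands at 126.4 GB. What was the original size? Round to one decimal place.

143.6 GB

The overall multiplier applied was 0.88.
So the original size was 126.4 ÷ 0.88 ≈ 143.6 GB.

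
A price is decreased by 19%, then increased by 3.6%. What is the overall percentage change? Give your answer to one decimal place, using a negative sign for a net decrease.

-16.1%

A 19% decrease multiplies by 0.81.
Then a 3.6% increase: 0.81 × 1.036 = 0.83916.
Overall factor 0.83916, i.e. -16.1%.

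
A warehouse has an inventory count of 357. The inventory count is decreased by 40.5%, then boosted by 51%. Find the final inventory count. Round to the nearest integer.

321

Apply the 40.5% decrease: 357 × 0.595 = 212.415.
51% increase: 212.415 × 1.51 = 320.74665 ≈ 321.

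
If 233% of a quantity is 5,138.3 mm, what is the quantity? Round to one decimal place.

5,138.3 mm ÷ 2.33 ≈ 2,205.3 mm.

2,205.3 mm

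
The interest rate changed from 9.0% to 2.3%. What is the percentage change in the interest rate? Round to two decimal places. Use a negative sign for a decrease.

The change is 2.3 − 9.0 = -6.7 percentage points.
Relative to the original 9.0%, that is -6.7 ÷ 9.0 ≈ -74.44%.

-74.44%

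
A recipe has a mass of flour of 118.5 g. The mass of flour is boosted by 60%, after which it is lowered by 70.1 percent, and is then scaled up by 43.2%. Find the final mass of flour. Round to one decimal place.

81.2 g

Each change multiplies by a factor: 1.6 × 0.299 × 1.432 = 0.6850688.
118.5 × 0.6850688 = 81.1806528 ≈ 81.2.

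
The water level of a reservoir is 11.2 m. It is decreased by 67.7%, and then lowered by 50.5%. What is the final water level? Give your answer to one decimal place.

1.8 m

Apply the 67.7% decrease: 11.2 × 0.323 = 3.6176.
After the 50.5% decrease: 3.6176 × 0.495 = 1.790712 ≈ 1.8.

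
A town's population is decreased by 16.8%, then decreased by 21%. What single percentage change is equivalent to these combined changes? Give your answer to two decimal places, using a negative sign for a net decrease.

A 16.8% decrease multiplies by 0.832.
Then a 21% decrease: 0.832 × 0.79 = 0.65728.
Overall factor 0.65728, i.e. -34.27%.

-34.27%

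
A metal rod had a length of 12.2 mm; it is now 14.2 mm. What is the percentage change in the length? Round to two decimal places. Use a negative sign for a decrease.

Change: 14.2 − 12.2 = 2.0.
Relative to the original: 2.0 ÷ 12.2 ≈ 16.39%.

16.39%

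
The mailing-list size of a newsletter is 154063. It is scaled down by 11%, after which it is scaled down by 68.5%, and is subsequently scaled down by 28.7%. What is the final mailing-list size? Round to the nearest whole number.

11% decrease: 154063 × 0.89 = 137116.07.
Apply the 68.5% decrease: 137116.07 × 0.315 = 43191.56205.
28.7% decrease: 43191.56205 × 0.713 = 30795.58374165 ≈ 30796.

30796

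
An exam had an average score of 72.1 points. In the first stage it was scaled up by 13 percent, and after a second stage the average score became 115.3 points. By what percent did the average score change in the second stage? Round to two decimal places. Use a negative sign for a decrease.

41.52%

After the first stage: 72.1 × 1.13 = 81.473.
Second-stage multiplier: 115.3 ÷ 81.473 ≈ 1.415193.
That is a change of 41.52%.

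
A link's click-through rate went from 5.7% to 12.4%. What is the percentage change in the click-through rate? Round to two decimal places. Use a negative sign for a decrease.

117.54%

The change is 12.4 − 5.7 = 6.7 percentage points.
Relative to the original 5.7%, that is 6.7 ÷ 5.7 ≈ 117.54%.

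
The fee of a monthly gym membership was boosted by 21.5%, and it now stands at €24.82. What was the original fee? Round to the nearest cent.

€20.43

The overall multiplier applied was 1.215.
So the original fee was €24.82 ÷ 1.215 ≈ €20.43.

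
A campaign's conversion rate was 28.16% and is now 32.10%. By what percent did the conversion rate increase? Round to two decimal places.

13.99%

The change is 32.10 − 28.16 = 3.94 percentage points.
Relative to the original 28.16%, that is 3.94 ÷ 28.16 ≈ 13.99%.
So the conversion rate rose by 13.99%.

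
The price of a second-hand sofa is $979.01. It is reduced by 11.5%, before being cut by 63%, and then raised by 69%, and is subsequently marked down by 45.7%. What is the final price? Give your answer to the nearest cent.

Each change multiplies by a factor: 0.885 × 0.37 × 1.69 × 0.543 = 0.3004910415.
$979.01 × 0.3004910415 = $294.183734538915 ≈ $294.18.

$294.18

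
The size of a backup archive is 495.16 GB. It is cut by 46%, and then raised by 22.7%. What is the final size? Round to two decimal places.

328.08 GB

Each change multiplies by a factor: 0.54 × 1.227 = 0.66258.
495.16 × 0.66258 = 328.0831128 ≈ 328.08.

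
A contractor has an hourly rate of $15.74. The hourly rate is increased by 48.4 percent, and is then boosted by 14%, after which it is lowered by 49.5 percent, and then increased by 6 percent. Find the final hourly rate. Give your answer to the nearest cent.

$14.25

Apply the 48.4% increase: $15.74 × 1.484 = $23.35816.
After the 14% increase: $23.35816 × 1.14 = $26.6283024.
Apply the 49.5% decrease: $26.6283024 × 0.505 = $13.447292712.
6% increase: $13.447292712 × 1.06 = $14.25413027472 ≈ $14.25.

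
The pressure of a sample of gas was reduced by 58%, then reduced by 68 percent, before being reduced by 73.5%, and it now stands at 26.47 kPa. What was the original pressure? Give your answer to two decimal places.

The overall multiplier applied was 0.42 × 0.32 × 0.265 = 0.035616.
So the original pressure was 26.47 ÷ 0.035616 ≈ 743.21 kPa.

743.21 kPa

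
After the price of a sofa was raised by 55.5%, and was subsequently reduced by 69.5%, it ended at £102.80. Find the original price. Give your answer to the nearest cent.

Undoing the 69.5% decrease: £102.80 ÷ 0.305 ≈ £337.04918.
Undoing the 55.5% increase: £337.04918 ÷ 1.555 ≈ £216.75.

£216.75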